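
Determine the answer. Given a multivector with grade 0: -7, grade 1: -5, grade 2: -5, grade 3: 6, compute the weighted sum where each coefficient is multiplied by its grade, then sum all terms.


Grade-weighted sum = sum of grade_k * coefficient_k
0*(-7) = 0
1*(-5) = -5
2*(-5) = -10
3*6 = 18
Total = 0 + (-5) + (-10) + 18 = 3


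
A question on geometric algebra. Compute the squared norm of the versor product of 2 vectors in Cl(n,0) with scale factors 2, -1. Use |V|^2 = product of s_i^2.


Each vector v_i has |v_i|^2 = s_i^2
Squared scales: 2^2 = 4, (-1)^2 = 1
|V|^2 = 4 * 1
= 4


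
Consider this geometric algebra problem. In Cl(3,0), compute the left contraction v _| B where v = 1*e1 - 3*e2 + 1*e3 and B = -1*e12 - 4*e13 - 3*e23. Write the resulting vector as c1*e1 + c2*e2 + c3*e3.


Left contraction v _| B = <vB>_1 (grade-1 part of the geometric product vB).
Using e1_|e12 = e2, e2_|e12 = -e1, e1_|e13 = e3, e3_|e13 = -e1, e2_|e23 = e3, e3_|e23 = -e2:
e1 coeff: -v2*b12 - v3*b13 = -(-3)*(-1) - (1)*(-4) = 1
e2 coeff: v1*b12 - v3*b23 = (1)*(-1) - (1)*(-3) = 2
e3 coeff: v1*b13 + v2*b23 = (1)*(-4) + (-3)*(-3) = 5
v _| B = 1*e1 + 2*e2 + 5*e3


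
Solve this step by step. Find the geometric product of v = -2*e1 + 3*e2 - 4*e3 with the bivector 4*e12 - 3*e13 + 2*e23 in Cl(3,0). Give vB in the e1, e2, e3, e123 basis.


vB has grade-1 (vector) and grade-3 (trivector) parts: vB = (v _| B) + (v ^ B).
Vector part <vB>_1:
  e1: -v2*b12 - v3*b13 = -(3)*(4) - (-4)*(-3) = -24
  e2: v1*b12 - v3*b23 = (-2)*(4) - (-4)*(2) = 0
  e3: v1*b13 + v2*b23 = (-2)*(-3) + (3)*(2) = 12
Trivector part <vB>_3:
  e123: v1*b23 - v2*b13 + v3*b12 = (-2)*(2) - (3)*(-3) + (-4)*(4) = -11
vB = -24*e1 + 0*e2 + 12*e3 - 11*e123


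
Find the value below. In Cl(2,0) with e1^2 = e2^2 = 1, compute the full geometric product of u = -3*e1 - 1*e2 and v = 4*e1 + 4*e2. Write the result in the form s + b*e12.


Expand: (-3*e1 - 1*e2)(4*e1 + 4*e2)
= (-3)*4*e1e1 + (-3)*4*e1e2 + (-1)*4*e2e1 + (-1)*4*e2e2
Using e1^2 = e2^2 = 1, e2e1 = -e1e2:
Scalar part s = (-3)*4 + (-1)*4 = -12 + (-4) = -16
Bivector part b = (-3)*4 - (-1)*4 = -12 - (-4) = -8
uv = -16 - 8*e12


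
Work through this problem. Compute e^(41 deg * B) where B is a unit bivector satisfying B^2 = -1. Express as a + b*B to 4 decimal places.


For a unit bivector B with B^2 = -1, the exponential series gives
e^(theta*B) = cos(theta) + sin(theta)*B (the GA analogue of Euler's formula).
theta = 41 degrees = 0.715585 rad
cos(41 deg) = 0.7547
sin(41 deg) = 0.6561
exp(theta*B) = 0.7547 + 0.6561*B


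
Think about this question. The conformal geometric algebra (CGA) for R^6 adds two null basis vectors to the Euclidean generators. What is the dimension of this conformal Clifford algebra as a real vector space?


The conformal model of R^6 uses Cl(7,1): the 6 Euclidean generators plus two extra orthogonal generators e+ (e+^2 = +1) and e- (e-^2 = -1), from which the null vectors e0, einf are built.
Number of generators m = 6 + 2 = 8.
dim Cl(p,q) = 2^m = 2^8 = 256


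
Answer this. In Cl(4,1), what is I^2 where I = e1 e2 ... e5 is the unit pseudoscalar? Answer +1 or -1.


The pseudoscalar I = e1...e_n (product of all n generators) of Cl(p,q) satisfies I^2 = (-1)^(q + n(n-1)/2).
p = 4, q = 1, n = p + q = 5
n(n-1)/2 = 5 * 4 / 2 = 10
Exponent = q + n(n-1)/2 = 1 + 10 = 11
I^2 = (-1)^11 = -1


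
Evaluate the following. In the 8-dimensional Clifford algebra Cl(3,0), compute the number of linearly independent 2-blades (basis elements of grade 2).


Number of grade-k basis blades in Cl(p,q) with n = p + q is C(n, k).
n = 3 + 0 = 3
C(3, 2) = 3! / (2! * 1!)
= 6 / (2 * 1)
= 3


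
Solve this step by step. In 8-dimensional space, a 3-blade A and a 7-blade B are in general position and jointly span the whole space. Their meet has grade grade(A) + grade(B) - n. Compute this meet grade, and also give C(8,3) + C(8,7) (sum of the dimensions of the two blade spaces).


Meet grade = grade(A) + grade(B) - n
= 3 + 7 - 8 = 2
C(8,3) = 56
C(8,7) = 8
dim_A + dim_B = 56 + 8 = 64


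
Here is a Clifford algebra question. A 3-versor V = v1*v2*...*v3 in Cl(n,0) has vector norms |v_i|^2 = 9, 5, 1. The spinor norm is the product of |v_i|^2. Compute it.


Spinor norm N(V) = |v1|^2 * |v2|^2 * ... * |v3|^2
= 9 * 5 * 1
Running product: 9, 45, 45
N(V) = 45


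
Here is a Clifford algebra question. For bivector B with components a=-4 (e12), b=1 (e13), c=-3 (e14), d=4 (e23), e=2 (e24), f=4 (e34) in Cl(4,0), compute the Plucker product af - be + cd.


Plucker relation: af - be + cd
a*f = (-4)*4 = -16
b*e = 1*2 = 2
c*d = (-3)*4 = -12
af - be + cd = -16 - 2 + (-12)
= -30


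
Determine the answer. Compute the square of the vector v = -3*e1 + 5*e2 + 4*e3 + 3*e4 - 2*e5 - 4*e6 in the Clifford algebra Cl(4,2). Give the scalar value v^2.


v^2 = sum of c_i^2 * e_i^2
Positive signature terms (e_i^2 = +1): (-3)^2 + 5^2 + 4^2 + 3^2 = 59
Negative signature terms (e_j^2 = -1): (-2)^2 + (-4)^2 = 20
v^2 = 59 - 20 = 39


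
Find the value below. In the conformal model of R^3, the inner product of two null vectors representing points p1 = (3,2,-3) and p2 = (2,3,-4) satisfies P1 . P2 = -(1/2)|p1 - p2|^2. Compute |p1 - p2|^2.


p1 - p2 = (1, -1, 1)
|p1 - p2|^2 = 1^2 + (-1)^2 + 1^2
= 1 + 1 + 1
= 3


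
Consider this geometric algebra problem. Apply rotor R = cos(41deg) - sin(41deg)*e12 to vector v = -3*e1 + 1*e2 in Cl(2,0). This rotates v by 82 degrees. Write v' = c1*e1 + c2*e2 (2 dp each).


Rotor R = cos(41deg) - sin(41deg)*e12
Rotation angle theta = 2 * 41 = 82 degrees
v' = R*v*~R rotates v by theta.
cos(82deg) = 0.1392, sin(82deg) = 0.9903
v'_1 = -3*cos(82deg) - 1*sin(82deg)
= -3*0.1392 - 1*0.9903
= -1.41
v'_2 = -3*sin(82deg) + 1*cos(82deg)
= -3*0.9903 + 1*0.1392
= -2.83
v' = -1.41*e1 - 2.83*e2


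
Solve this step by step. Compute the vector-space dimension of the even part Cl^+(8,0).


Even subalgebra dimension = 2^(n-1)
n = 8 + 0 = 8
2^(8 - 1) = 2^7 = 128
Verification: sum of C(8,k) for even k = 1 + 28 + 70 + 28 + 1 = 128
Result = 128


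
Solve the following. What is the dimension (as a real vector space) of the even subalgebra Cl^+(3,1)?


Even subalgebra dimension = 2^(n-1)
n = 3 + 1 = 4
2^(4 - 1) = 2^3 = 8
Verification: sum of C(4,k) for even k = 1 + 6 + 1 = 8
Result = 8


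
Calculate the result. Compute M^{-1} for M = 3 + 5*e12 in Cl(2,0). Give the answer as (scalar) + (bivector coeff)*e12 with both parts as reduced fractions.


M = 3 + 5*e12, where e12^2 = -1.
Since M commutes with its reverse ~M = a - b*e12, M * ~M = a^2 - b^2*e12^2 = a^2 + b^2.
So M^{-1} = ~M / (a^2 + b^2) = (a - b*e12)/(a^2 + b^2).
a^2 + b^2 = 9 + 25 = 34
Scalar part = 3/34 = 3/34
Bivector coeff = -5/34 = -5/34
M^{-1} = 3/34 - 5/34*e12


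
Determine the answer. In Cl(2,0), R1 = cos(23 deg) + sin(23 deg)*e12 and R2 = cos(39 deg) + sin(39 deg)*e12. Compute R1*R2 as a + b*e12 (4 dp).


Same-plane rotors commute and their half-angles add:
R1*R2 = cos(a1 + a2) + sin(a1 + a2)*e12.
a1 + a2 = 23 + 39 = 62 deg
cos(62 deg) = 0.4695
sin(62 deg) = 0.8829
R1*R2 = 0.4695 + 0.8829*e12


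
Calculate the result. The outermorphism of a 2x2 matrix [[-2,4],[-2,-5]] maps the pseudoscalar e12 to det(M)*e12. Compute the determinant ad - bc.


The outermorphism of a linear map f sends e1^e2 to f(e1)^f(e2).
f(e1) = -2*e1 - 2*e2
f(e2) = 4*e1 - 5*e2
f(e1) ^ f(e2) = (-2*e1 - 2*e2) ^ (4*e1 - 5*e2)
= (-2)*(-5)*e12 + (-2)*4*e21
= (10 - (-8))*e12
= 18*e12
Coefficient = 18


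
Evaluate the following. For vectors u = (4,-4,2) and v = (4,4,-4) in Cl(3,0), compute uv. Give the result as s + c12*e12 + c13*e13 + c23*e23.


In Cl(3,0): e_i^2 = 1, e_ie_j = -e_je_i for i != j.
Scalar part = u . v = 4*4 + (-4)*4 + 2*(-4)
= 16 + (-16) + (-8) = -8
e12 coeff = 4*4 - (-4)*4 = 16 - (-16) = 32
e13 coeff = 4*(-4) - 2*4 = -16 - 8 = -24
e23 coeff = (-4)*(-4) - 2*4 = 16 - 8 = 8
uv = -8 + 32*e12 - 24*e13 + 8*e23


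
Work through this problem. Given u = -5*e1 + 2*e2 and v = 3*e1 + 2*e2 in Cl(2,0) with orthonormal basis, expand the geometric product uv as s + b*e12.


Expand: (-5*e1 + 2*e2)(3*e1 + 2*e2)
= (-5)*3*e1e1 + (-5)*2*e1e2 + 2*3*e2e1 + 2*2*e2e2
Using e1^2 = e2^2 = 1, e2e1 = -e1e2:
Scalar part s = (-5)*3 + 2*2 = -15 + 4 = -11
Bivector part b = (-5)*2 - 2*3 = -10 - 6 = -16
uv = -11 - 16*e12


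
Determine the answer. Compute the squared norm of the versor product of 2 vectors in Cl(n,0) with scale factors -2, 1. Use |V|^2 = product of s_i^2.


Each vector v_i has |v_i|^2 = s_i^2
Squared scales: (-2)^2 = 4, 1^2 = 1
|V|^2 = 4 * 1
= 4


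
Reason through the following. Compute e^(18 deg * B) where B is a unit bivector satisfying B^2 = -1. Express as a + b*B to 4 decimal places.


For a unit bivector B with B^2 = -1, the exponential series gives
e^(theta*B) = cos(theta) + sin(theta)*B (the GA analogue of Euler's formula).
theta = 18 degrees = 0.314159 rad
cos(18 deg) = 0.9511
sin(18 deg) = 0.3090
exp(theta*B) = 0.9511 + 0.3090*B


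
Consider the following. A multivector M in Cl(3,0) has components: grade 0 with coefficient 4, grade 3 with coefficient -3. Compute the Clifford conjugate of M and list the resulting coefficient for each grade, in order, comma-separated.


Clifford conjugate sign for grade k: (-1)^(k(k+1)/2)
Grade 0: (-1)^(0*1/2) = (-1)^0 = 1, coeff 4 -> 4
Grade 3: (-1)^(3*4/2) = (-1)^6 = 1, coeff -3 -> -3
Conjugated coefficients: 4, -3


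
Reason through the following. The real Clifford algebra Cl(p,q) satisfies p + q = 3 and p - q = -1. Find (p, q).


We need p + q = 3 and p - q = -1.
Adding: 2p = 3 + (-1) = 2, so p = 1.
Then q = 3 - 1 = 2.
(p, q) = (1, 2)


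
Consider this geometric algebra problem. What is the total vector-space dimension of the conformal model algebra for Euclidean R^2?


The conformal model of R^2 uses Cl(3,1): the 2 Euclidean generators plus two extra orthogonal generators e+ (e+^2 = +1) and e- (e-^2 = -1), from which the null vectors e0, einf are built.
Number of generators m = 2 + 2 = 4.
dim Cl(p,q) = 2^m = 2^4 = 16


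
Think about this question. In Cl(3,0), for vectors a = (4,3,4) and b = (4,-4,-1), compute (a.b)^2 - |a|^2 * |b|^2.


a . b = 4*4 + 3*(-4) + 4*(-1)
= 16 + (-12) + (-4) = 0
|a|^2 = 4^2 + 3^2 + 4^2 = 41
|b|^2 = 4^2 + (-4)^2 + (-1)^2 = 33
(a.b)^2 = 0^2 = 0
|a|^2 * |b|^2 = 41 * 33 = 1353
Result = 0 - 1353 = -1353


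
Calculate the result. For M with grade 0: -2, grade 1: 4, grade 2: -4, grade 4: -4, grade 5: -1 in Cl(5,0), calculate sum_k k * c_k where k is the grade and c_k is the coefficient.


Grade-weighted sum = sum of grade_k * coefficient_k
0*(-2) = 0
1*4 = 4
2*(-4) = -8
4*(-4) = -16
5*(-1) = -5
Total = 0 + 4 + (-8) + (-16) + (-5) = -25


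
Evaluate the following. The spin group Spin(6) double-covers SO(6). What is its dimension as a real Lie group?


Spin(n) double-covers SO(n); both have Lie algebra so(n) of dimension n(n-1)/2.
n = 6
n(n-1) = 6 * 5 = 30
dim Spin(6) = 30/2 = 15


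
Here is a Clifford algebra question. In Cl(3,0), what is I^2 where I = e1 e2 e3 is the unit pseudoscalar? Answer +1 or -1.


The pseudoscalar I = e1...e_n (product of all n generators) of Cl(p,q) satisfies I^2 = (-1)^(q + n(n-1)/2).
p = 3, q = 0, n = p + q = 3
n(n-1)/2 = 3 * 2 / 2 = 3
Exponent = q + n(n-1)/2 = 0 + 3 = 3
I^2 = (-1)^3 = -1


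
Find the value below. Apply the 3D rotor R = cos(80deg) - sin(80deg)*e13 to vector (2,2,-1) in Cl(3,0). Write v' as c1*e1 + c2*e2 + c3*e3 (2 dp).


Rotor R = cos(80deg) - sin(80deg)*e13
Rotation angle theta = 2 * 80 = 160 degrees in the e13 plane (e1 -> e3).
The component perpendicular to the plane (e2) is invariant: v'_2 = v2 = 2.00
cos(160deg) = -0.9397, sin(160deg) = 0.3420
v'_1 = v1*cos(theta) - v3*sin(theta) = 2*(-0.9397) - (-1)*0.3420 = -1.54
v'_3 = v1*sin(theta) + v3*cos(theta) = 2*0.3420 + (-1)*(-0.9397) = 1.62
v' = -1.54*e1 + 2.00*e2 + 1.62*e3


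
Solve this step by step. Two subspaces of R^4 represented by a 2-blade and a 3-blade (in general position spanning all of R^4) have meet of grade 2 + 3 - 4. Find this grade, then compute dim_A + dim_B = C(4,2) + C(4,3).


Meet grade = grade(A) + grade(B) - n
= 2 + 3 - 4 = 1
C(4,2) = 6
C(4,3) = 4
dim_A + dim_B = 6 + 4 = 10


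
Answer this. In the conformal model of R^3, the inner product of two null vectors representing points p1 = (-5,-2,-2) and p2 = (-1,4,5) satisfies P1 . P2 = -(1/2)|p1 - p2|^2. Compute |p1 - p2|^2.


p1 - p2 = (-4, -6, -7)
|p1 - p2|^2 = (-4)^2 + (-6)^2 + (-7)^2
= 16 + 36 + 49
= 101


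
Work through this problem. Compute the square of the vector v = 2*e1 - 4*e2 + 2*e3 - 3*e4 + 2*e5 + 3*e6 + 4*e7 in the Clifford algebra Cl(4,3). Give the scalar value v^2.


v^2 = sum of c_i^2 * e_i^2
Positive signature terms (e_i^2 = +1): 2^2 + (-4)^2 + 2^2 + (-3)^2 = 33
Negative signature terms (e_j^2 = -1): 2^2 + 3^2 + 4^2 = 29
v^2 = 33 - 29 = 4


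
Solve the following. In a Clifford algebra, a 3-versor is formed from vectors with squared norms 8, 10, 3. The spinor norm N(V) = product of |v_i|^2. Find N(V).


Spinor norm N(V) = |v1|^2 * |v2|^2 * ... * |v3|^2
= 8 * 10 * 3
Running product: 8, 80, 240
N(V) = 240


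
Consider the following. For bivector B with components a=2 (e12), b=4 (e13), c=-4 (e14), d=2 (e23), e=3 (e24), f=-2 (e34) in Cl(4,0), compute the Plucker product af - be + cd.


Plucker relation: af - be + cd
a*f = 2*(-2) = -4
b*e = 4*3 = 12
c*d = (-4)*2 = -8
af - be + cd = -4 - 12 + (-8)
= -24


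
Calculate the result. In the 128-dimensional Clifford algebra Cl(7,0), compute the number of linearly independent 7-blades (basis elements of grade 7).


Number of grade-k basis blades in Cl(p,q) with n = p + q is C(n, k).
n = 7 + 0 = 7
C(7, 7) = 7! / (7! * 0!)
= 5040 / (5040 * 1)
= 1


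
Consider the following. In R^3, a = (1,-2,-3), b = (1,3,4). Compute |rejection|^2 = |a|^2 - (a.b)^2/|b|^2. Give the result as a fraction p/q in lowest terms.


|a|^2 = 1^2 + (-2)^2 + (-3)^2 = 14
|b|^2 = 1^2 + 3^2 + 4^2 = 26
a . b = 1*1 + (-2)*3 + (-3)*4 = -17
(a.b)^2 = (-17)^2 = 289
|rej|^2 = 14 - 289/26
= (364 - 289)/26
= 75/26
In lowest terms: 75/26


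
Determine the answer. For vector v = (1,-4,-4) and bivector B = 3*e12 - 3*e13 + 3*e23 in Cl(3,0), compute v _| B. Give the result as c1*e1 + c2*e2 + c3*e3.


Left contraction v _| B = <vB>_1 (grade-1 part of the geometric product vB).
Using e1_|e12 = e2, e2_|e12 = -e1, e1_|e13 = e3, e3_|e13 = -e1, e2_|e23 = e3, e3_|e23 = -e2:
e1 coeff: -v2*b12 - v3*b13 = -(-4)*(3) - (-4)*(-3) = 0
e2 coeff: v1*b12 - v3*b23 = (1)*(3) - (-4)*(3) = 15
e3 coeff: v1*b13 + v2*b23 = (1)*(-3) + (-4)*(3) = -15
v _| B = 0*e1 + 15*e2 - 15*e3


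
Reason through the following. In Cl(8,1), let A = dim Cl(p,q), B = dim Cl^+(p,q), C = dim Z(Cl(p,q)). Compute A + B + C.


n = 8 + 1 = 9
Total dim = 2^9 = 512
Even subalgebra dim = 2^8 = 256
n is odd, so center dim = 2
Sum = 512 + 256 + 2 = 770


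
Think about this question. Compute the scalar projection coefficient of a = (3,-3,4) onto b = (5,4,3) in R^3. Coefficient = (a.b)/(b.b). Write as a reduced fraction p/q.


Projection coefficient = (a . b) / (b . b)
a . b = 3*5 + (-3)*4 + 4*3
= 15 + (-12) + 12 = 15
b . b = 5^2 + 4^2 + 3^2
= 25 + 16 + 9 = 50
Coefficient = 15/50
In lowest terms: 3/10


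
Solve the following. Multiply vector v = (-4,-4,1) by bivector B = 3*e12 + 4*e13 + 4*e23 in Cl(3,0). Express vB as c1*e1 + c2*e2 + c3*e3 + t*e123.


vB has grade-1 (vector) and grade-3 (trivector) parts: vB = (v _| B) + (v ^ B).
Vector part <vB>_1:
  e1: -v2*b12 - v3*b13 = -(-4)*(3) - (1)*(4) = 8
  e2: v1*b12 - v3*b23 = (-4)*(3) - (1)*(4) = -16
  e3: v1*b13 + v2*b23 = (-4)*(4) + (-4)*(4) = -32
Trivector part <vB>_3:
  e123: v1*b23 - v2*b13 + v3*b12 = (-4)*(4) - (-4)*(4) + (1)*(3) = 3
vB = 8*e1 - 16*e2 - 32*e3 + 3*e123


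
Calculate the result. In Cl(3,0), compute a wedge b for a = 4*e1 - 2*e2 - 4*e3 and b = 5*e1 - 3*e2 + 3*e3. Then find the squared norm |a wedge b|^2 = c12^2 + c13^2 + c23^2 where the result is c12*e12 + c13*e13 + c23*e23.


a wedge b = (a1*b2 - a2*b1)*e12 + (a1*b3 - a3*b1)*e13 + (a2*b3 - a3*b2)*e23
e12 coeff: 4*(-3) - (-2)*5 = -12 - (-10) = -2
e13 coeff: 4*3 - (-4)*5 = 12 - (-20) = 32
e23 coeff: (-2)*3 - (-4)*(-3) = -6 - 12 = -18
|a wedge b|^2 = (-2)^2 + 32^2 + (-18)^2
= 4 + 1024 + 324
= 1352


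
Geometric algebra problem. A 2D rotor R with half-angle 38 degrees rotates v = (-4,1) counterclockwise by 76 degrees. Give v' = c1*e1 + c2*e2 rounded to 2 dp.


Rotor R = cos(38deg) - sin(38deg)*e12
Rotation angle theta = 2 * 38 = 76 degrees
v' = R*v*~R rotates v by theta.
cos(76deg) = 0.2419, sin(76deg) = 0.9703
v'_1 = -4*cos(76deg) - 1*sin(76deg)
= -4*0.2419 - 1*0.9703
= -1.94
v'_2 = -4*sin(76deg) + 1*cos(76deg)
= -4*0.9703 + 1*0.2419
= -3.64
v' = -1.94*e1 - 3.64*e2


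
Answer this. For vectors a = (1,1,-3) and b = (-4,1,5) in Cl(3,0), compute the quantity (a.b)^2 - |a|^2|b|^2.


a . b = 1*(-4) + 1*1 + (-3)*5
= -4 + 1 + (-15) = -18
|a|^2 = 1^2 + 1^2 + (-3)^2 = 11
|b|^2 = (-4)^2 + 1^2 + 5^2 = 42
(a.b)^2 = (-18)^2 = 324
|a|^2 * |b|^2 = 11 * 42 = 462
Result = 324 - 462 = -138


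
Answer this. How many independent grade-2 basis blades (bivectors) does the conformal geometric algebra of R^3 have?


The conformal model of R^3 uses Cl(4,1) with m = 3 + 2 = 5 generators.
Number of grade-2 blades = C(m, 2) = C(5, 2)
= 5*4/2 = 10


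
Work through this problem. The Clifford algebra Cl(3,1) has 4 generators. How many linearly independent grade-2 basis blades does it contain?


Number of grade-k basis blades in Cl(p,q) with n = p + q is C(n, k).
n = 3 + 1 = 4
C(4, 2) = 4! / (2! * 2!)
= 24 / (2 * 2)
= 6


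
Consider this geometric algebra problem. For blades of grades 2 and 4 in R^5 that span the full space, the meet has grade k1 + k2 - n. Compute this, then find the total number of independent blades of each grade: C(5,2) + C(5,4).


Meet grade = grade(A) + grade(B) - n
= 2 + 4 - 5 = 1
C(5,2) = 10
C(5,4) = 5
dim_A + dim_B = 10 + 5 = 15


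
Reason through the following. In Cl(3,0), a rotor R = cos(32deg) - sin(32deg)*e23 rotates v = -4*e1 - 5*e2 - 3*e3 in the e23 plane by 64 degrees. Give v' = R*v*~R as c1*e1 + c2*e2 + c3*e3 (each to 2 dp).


Rotor R = cos(32deg) - sin(32deg)*e23
Rotation angle theta = 2 * 32 = 64 degrees in the e23 plane (e2 -> e3).
The component perpendicular to the plane (e1) is invariant: v'_1 = v1 = -4.00
cos(64deg) = 0.4384, sin(64deg) = 0.8988
v'_2 = v2*cos(theta) - v3*sin(theta) = -5*0.4384 - (-3)*0.8988 = 0.50
v'_3 = v2*sin(theta) + v3*cos(theta) = -5*0.8988 + (-3)*0.4384 = -5.81
v' = -4.00*e1 + 0.50*e2 - 5.81*e3


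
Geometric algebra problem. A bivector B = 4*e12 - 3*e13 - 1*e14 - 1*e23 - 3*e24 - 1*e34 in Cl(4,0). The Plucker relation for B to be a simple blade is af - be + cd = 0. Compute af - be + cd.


Plucker relation: af - be + cd
a*f = 4*(-1) = -4
b*e = (-3)*(-3) = 9
c*d = (-1)*(-1) = 1
af - be + cd = -4 - 9 + 1
= -12


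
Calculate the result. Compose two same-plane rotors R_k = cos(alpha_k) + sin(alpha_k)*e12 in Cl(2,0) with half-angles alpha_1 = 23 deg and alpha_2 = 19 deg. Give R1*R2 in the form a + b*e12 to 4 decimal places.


Same-plane rotors commute and their half-angles add:
R1*R2 = cos(a1 + a2) + sin(a1 + a2)*e12.
a1 + a2 = 23 + 19 = 42 deg
cos(42 deg) = 0.7431
sin(42 deg) = 0.6691
R1*R2 = 0.7431 + 0.6691*e12


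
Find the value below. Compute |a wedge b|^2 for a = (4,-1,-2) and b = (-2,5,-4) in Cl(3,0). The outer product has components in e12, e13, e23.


a wedge b = (a1*b2 - a2*b1)*e12 + (a1*b3 - a3*b1)*e13 + (a2*b3 - a3*b2)*e23
e12 coeff: 4*5 - (-1)*(-2) = 20 - 2 = 18
e13 coeff: 4*(-4) - (-2)*(-2) = -16 - 4 = -20
e23 coeff: (-1)*(-4) - (-2)*5 = 4 - (-10) = 14
|a wedge b|^2 = 18^2 + (-20)^2 + 14^2
= 324 + 400 + 196
= 920


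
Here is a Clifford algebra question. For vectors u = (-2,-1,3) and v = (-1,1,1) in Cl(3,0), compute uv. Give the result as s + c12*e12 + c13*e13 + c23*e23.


In Cl(3,0): e_i^2 = 1, e_ie_j = -e_je_i for i != j.
Scalar part = u . v = (-2)*(-1) + (-1)*1 + 3*1
= 2 + (-1) + 3 = 4
e12 coeff = (-2)*1 - (-1)*(-1) = -2 - 1 = -3
e13 coeff = (-2)*1 - 3*(-1) = -2 - (-3) = 1
e23 coeff = (-1)*1 - 3*1 = -1 - 3 = -4
uv = 4 - 3*e12 + 1*e13 - 4*e23


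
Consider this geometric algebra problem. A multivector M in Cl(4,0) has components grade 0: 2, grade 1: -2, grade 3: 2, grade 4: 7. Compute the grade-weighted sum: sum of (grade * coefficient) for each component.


Grade-weighted sum = sum of grade_k * coefficient_k
0*2 = 0
1*(-2) = -2
3*2 = 6
4*7 = 28
Total = 0 + (-2) + 6 + 28 = 32


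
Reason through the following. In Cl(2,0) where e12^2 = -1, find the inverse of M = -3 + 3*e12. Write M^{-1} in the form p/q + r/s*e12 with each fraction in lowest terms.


M = -3 + 3*e12, where e12^2 = -1.
Since M commutes with its reverse ~M = a - b*e12, M * ~M = a^2 - b^2*e12^2 = a^2 + b^2.
So M^{-1} = ~M / (a^2 + b^2) = (a - b*e12)/(a^2 + b^2).
a^2 + b^2 = 9 + 9 = 18
Scalar part = -3/18 = -1/6
Bivector coeff = -3/18 = -1/6
M^{-1} = -1/6 - 1/6*e12


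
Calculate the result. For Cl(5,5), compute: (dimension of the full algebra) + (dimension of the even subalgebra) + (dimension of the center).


n = 5 + 5 = 10
Total dim = 2^10 = 1024
Even subalgebra dim = 2^9 = 512
n is even, so center dim = 1
Sum = 1024 + 512 + 1 = 1537


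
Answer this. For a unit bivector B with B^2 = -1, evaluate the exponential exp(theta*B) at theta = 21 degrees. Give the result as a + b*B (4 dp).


For a unit bivector B with B^2 = -1, the exponential series gives
e^(theta*B) = cos(theta) + sin(theta)*B (the GA analogue of Euler's formula).
theta = 21 degrees = 0.366519 rad
cos(21 deg) = 0.9336
sin(21 deg) = 0.3584
exp(theta*B) = 0.9336 + 0.3584*B


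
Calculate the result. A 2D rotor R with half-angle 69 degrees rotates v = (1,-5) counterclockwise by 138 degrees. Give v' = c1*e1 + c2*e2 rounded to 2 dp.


Rotor R = cos(69deg) - sin(69deg)*e12
Rotation angle theta = 2 * 69 = 138 degrees
v' = R*v*~R rotates v by theta.
cos(138deg) = -0.7431, sin(138deg) = 0.6691
v'_1 = 1*cos(138deg) - (-5)*sin(138deg)
= 1*(-0.7431) - (-5)*0.6691
= 2.60
v'_2 = 1*sin(138deg) + (-5)*cos(138deg)
= 1*0.6691 + (-5)*(-0.7431)
= 4.38
v' = 2.60*e1 + 4.38*e2


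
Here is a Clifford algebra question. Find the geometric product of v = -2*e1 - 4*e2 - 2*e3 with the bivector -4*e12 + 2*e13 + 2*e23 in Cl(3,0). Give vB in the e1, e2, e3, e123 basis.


vB has grade-1 (vector) and grade-3 (trivector) parts: vB = (v _| B) + (v ^ B).
Vector part <vB>_1:
  e1: -v2*b12 - v3*b13 = -(-4)*(-4) - (-2)*(2) = -12
  e2: v1*b12 - v3*b23 = (-2)*(-4) - (-2)*(2) = 12
  e3: v1*b13 + v2*b23 = (-2)*(2) + (-4)*(2) = -12
Trivector part <vB>_3:
  e123: v1*b23 - v2*b13 + v3*b12 = (-2)*(2) - (-4)*(2) + (-2)*(-4) = 12
vB = -12*e1 + 12*e2 - 12*e3 + 12*e123


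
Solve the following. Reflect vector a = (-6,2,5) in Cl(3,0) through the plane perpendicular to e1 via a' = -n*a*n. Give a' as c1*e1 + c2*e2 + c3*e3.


Reflection formula: a' = -n*a*n, with n = e1 (unit vector, n^2 = 1).
For reflection through hyperplane perp to e1:
The component along e1 flips sign, others stay.
a = (-6, 2, 5)
a' = (6, 2, 5)
a' = 6*e1 + 2*e2 + 5*e3


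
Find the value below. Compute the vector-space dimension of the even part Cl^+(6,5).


Even subalgebra dimension = 2^(n-1)
n = 6 + 5 = 11
2^(11 - 1) = 2^10 = 1024
Verification: sum of C(11,k) for even k = 1 + 55 + 330 + 462 + 165 + 11 = 1024
Result = 1024


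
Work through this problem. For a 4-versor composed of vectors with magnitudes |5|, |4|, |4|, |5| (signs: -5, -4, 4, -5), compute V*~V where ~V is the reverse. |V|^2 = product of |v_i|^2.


Each vector v_i has |v_i|^2 = s_i^2
Squared scales: (-5)^2 = 25, (-4)^2 = 16, 4^2 = 16, (-5)^2 = 25
|V|^2 = 25 * 16 * 16 * 25
= 160000


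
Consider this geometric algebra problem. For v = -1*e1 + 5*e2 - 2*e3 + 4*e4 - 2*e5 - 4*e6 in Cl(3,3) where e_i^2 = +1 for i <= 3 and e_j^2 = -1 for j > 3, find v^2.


v^2 = sum of c_i^2 * e_i^2
Positive signature terms (e_i^2 = +1): (-1)^2 + 5^2 + (-2)^2 = 30
Negative signature terms (e_j^2 = -1): 4^2 + (-2)^2 + (-4)^2 = 36
v^2 = 30 - 36 = -6


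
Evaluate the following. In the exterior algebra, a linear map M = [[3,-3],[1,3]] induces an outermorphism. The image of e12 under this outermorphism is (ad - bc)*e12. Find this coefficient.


The outermorphism of a linear map f sends e1^e2 to f(e1)^f(e2).
f(e1) = 3*e1 + 1*e2
f(e2) = -3*e1 + 3*e2
f(e1) ^ f(e2) = (3*e1 + 1*e2) ^ (-3*e1 + 3*e2)
= 3*3*e12 + 1*(-3)*e21
= (9 - (-3))*e12
= 12*e12
Coefficient = 12


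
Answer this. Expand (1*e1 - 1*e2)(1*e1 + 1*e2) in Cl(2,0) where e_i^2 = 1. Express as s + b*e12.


Expand: (1*e1 - 1*e2)(1*e1 + 1*e2)
= 1*1*e1e1 + 1*1*e1e2 + (-1)*1*e2e1 + (-1)*1*e2e2
Using e1^2 = e2^2 = 1, e2e1 = -e1e2:
Scalar part s = 1*1 + (-1)*1 = 1 + (-1) = 0
Bivector part b = 1*1 - (-1)*1 = 1 - (-1) = 2
uv = 0 + 2*e12


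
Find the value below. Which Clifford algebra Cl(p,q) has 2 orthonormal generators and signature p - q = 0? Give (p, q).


We need p + q = 2 and p - q = 0.
Adding: 2p = 2 + 0 = 2, so p = 1.
Then q = 2 - 1 = 1.
(p, q) = (1, 1)


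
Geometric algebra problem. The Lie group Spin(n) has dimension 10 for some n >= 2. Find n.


dim Spin(n) = dim so(n) = n(n-1)/2.
Solve n(n-1)/2 = 10, i.e. n^2 - n - 20 = 0.
Discriminant = 1 + 8*10 = 81
n = (1 + sqrt(81))/2 = (1 + 9)/2 = 5


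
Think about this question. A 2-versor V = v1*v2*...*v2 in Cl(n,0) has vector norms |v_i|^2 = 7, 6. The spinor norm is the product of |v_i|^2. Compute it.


Spinor norm N(V) = |v1|^2 * |v2|^2 * ... * |v2|^2
= 7 * 6
Running product: 7, 42
N(V) = 42


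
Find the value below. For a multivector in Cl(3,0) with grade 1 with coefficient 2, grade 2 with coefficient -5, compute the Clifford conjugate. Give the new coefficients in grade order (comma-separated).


Clifford conjugate sign for grade k: (-1)^(k(k+1)/2)
Grade 1: (-1)^(1*2/2) = (-1)^1 = -1, coeff 2 -> -2
Grade 2: (-1)^(2*3/2) = (-1)^3 = -1, coeff -5 -> 5
Conjugated coefficients: -2, 5


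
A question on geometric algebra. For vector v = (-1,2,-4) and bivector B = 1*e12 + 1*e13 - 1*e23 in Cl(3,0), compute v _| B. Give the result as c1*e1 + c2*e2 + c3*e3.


Left contraction v _| B = <vB>_1 (grade-1 part of the geometric product vB).
Using e1_|e12 = e2, e2_|e12 = -e1, e1_|e13 = e3, e3_|e13 = -e1, e2_|e23 = e3, e3_|e23 = -e2:
e1 coeff: -v2*b12 - v3*b13 = -(2)*(1) - (-4)*(1) = 2
e2 coeff: v1*b12 - v3*b23 = (-1)*(1) - (-4)*(-1) = -5
e3 coeff: v1*b13 + v2*b23 = (-1)*(1) + (2)*(-1) = -3
v _| B = 2*e1 - 5*e2 - 3*e3


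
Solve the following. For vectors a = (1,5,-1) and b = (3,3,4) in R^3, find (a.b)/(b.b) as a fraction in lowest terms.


Projection coefficient = (a . b) / (b . b)
a . b = 1*3 + 5*3 + (-1)*4
= 3 + 15 + (-4) = 14
b . b = 3^2 + 3^2 + 4^2
= 9 + 9 + 16 = 34
Coefficient = 14/34
In lowest terms: 7/17


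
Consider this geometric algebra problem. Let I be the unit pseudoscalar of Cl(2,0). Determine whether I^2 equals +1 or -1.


The pseudoscalar I = e1...e_n (product of all n generators) of Cl(p,q) satisfies I^2 = (-1)^(q + n(n-1)/2).
p = 2, q = 0, n = p + q = 2
n(n-1)/2 = 2 * 1 / 2 = 1
Exponent = q + n(n-1)/2 = 0 + 1 = 1
I^2 = (-1)^1 = -1


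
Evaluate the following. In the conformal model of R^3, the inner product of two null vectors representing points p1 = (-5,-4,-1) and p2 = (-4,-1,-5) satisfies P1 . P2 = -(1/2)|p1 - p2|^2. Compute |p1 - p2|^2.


p1 - p2 = (-1, -3, 4)
|p1 - p2|^2 = (-1)^2 + (-3)^2 + 4^2
= 1 + 9 + 16
= 26


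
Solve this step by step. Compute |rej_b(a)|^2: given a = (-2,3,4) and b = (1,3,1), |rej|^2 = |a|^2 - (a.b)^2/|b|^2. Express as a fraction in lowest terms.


|a|^2 = (-2)^2 + 3^2 + 4^2 = 29
|b|^2 = 1^2 + 3^2 + 1^2 = 11
a . b = (-2)*1 + 3*3 + 4*1 = 11
(a.b)^2 = 11^2 = 121
|rej|^2 = 29 - 121/11
= (319 - 121)/11
= 198/11
In lowest terms: 18/1


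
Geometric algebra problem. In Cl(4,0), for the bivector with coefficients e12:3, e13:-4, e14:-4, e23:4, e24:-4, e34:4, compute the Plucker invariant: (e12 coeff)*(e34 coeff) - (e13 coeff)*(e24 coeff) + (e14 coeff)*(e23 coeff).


Plucker relation: af - be + cd
a*f = 3*4 = 12
b*e = (-4)*(-4) = 16
c*d = (-4)*4 = -16
af - be + cd = 12 - 16 + (-16)
= -20


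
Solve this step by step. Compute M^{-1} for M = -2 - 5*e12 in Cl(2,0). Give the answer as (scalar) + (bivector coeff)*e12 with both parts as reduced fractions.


M = -2 - 5*e12, where e12^2 = -1.
Since M commutes with its reverse ~M = a - b*e12, M * ~M = a^2 - b^2*e12^2 = a^2 + b^2.
So M^{-1} = ~M / (a^2 + b^2) = (a - b*e12)/(a^2 + b^2).
a^2 + b^2 = 4 + 25 = 29
Scalar part = -2/29 = -2/29
Bivector coeff = 5/29 = 5/29
M^{-1} = -2/29 + 5/29*e12


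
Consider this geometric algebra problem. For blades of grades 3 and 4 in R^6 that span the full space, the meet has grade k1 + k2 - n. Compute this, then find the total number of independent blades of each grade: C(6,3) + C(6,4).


Meet grade = grade(A) + grade(B) - n
= 3 + 4 - 6 = 1
C(6,3) = 20
C(6,4) = 15
dim_A + dim_B = 20 + 15 = 35


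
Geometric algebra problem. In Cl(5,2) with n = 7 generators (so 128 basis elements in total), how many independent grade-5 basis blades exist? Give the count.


Number of grade-k basis blades in Cl(p,q) with n = p + q is C(n, k).
n = 5 + 2 = 7
C(7, 5) = 7! / (5! * 2!)
= 5040 / (120 * 2)
= 21


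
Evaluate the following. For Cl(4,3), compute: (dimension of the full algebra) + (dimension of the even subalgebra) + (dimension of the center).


n = 4 + 3 = 7
Total dim = 2^7 = 128
Even subalgebra dim = 2^6 = 64
n is odd, so center dim = 2
Sum = 128 + 64 + 2 = 194


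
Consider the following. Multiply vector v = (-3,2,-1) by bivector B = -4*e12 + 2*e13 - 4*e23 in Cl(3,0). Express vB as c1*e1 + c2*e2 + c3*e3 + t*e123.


vB has grade-1 (vector) and grade-3 (trivector) parts: vB = (v _| B) + (v ^ B).
Vector part <vB>_1:
  e1: -v2*b12 - v3*b13 = -(2)*(-4) - (-1)*(2) = 10
  e2: v1*b12 - v3*b23 = (-3)*(-4) - (-1)*(-4) = 8
  e3: v1*b13 + v2*b23 = (-3)*(2) + (2)*(-4) = -14
Trivector part <vB>_3:
  e123: v1*b23 - v2*b13 + v3*b12 = (-3)*(-4) - (2)*(2) + (-1)*(-4) = 12
vB = 10*e1 + 8*e2 - 14*e3 + 12*e123


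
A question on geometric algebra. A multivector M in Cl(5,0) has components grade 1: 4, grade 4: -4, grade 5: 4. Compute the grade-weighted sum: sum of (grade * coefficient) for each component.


Grade-weighted sum = sum of grade_k * coefficient_k
1*4 = 4
4*(-4) = -16
5*4 = 20
Total = 4 + (-16) + 20 = 8


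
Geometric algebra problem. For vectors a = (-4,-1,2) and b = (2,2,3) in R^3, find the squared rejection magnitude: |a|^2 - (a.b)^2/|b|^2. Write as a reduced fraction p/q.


|a|^2 = (-4)^2 + (-1)^2 + 2^2 = 21
|b|^2 = 2^2 + 2^2 + 3^2 = 17
a . b = (-4)*2 + (-1)*2 + 2*3 = -4
(a.b)^2 = (-4)^2 = 16
|rej|^2 = 21 - 16/17
= (357 - 16)/17
= 341/17
In lowest terms: 341/17


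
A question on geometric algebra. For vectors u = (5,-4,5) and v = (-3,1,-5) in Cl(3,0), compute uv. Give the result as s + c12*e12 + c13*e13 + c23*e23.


In Cl(3,0): e_i^2 = 1, e_ie_j = -e_je_i for i != j.
Scalar part = u . v = 5*(-3) + (-4)*1 + 5*(-5)
= -15 + (-4) + (-25) = -44
e12 coeff = 5*1 - (-4)*(-3) = 5 - 12 = -7
e13 coeff = 5*(-5) - 5*(-3) = -25 - (-15) = -10
e23 coeff = (-4)*(-5) - 5*1 = 20 - 5 = 15
uv = -44 - 7*e12 - 10*e13 + 15*e23


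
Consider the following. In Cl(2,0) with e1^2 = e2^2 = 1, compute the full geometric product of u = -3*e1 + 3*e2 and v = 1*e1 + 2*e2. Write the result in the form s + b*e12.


Expand: (-3*e1 + 3*e2)(1*e1 + 2*e2)
= (-3)*1*e1e1 + (-3)*2*e1e2 + 3*1*e2e1 + 3*2*e2e2
Using e1^2 = e2^2 = 1, e2e1 = -e1e2:
Scalar part s = (-3)*1 + 3*2 = -3 + 6 = 3
Bivector part b = (-3)*2 - 3*1 = -6 - 3 = -9
uv = 3 - 9*e12


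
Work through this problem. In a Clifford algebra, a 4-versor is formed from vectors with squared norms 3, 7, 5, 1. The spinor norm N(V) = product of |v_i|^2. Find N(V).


Spinor norm N(V) = |v1|^2 * |v2|^2 * ... * |v4|^2
= 3 * 7 * 5 * 1
Running product: 3, 21, 105, 105
N(V) = 105


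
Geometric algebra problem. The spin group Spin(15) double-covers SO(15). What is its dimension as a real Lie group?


Spin(n) double-covers SO(n); both have Lie algebra so(n) of dimension n(n-1)/2.
n = 15
n(n-1) = 15 * 14 = 210
dim Spin(15) = 210/2 = 105


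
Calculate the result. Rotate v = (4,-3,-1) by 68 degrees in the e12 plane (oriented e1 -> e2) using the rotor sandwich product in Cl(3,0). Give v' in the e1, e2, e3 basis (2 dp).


Rotor R = cos(34deg) - sin(34deg)*e12
Rotation angle theta = 2 * 34 = 68 degrees in the e12 plane (e1 -> e2).
The component perpendicular to the plane (e3) is invariant: v'_3 = v3 = -1.00
cos(68deg) = 0.3746, sin(68deg) = 0.9272
v'_1 = v1*cos(theta) - v2*sin(theta) = 4*0.3746 - (-3)*0.9272 = 4.28
v'_2 = v1*sin(theta) + v2*cos(theta) = 4*0.9272 + (-3)*0.3746 = 2.58
v' = 4.28*e1 + 2.58*e2 - 1.00*e3


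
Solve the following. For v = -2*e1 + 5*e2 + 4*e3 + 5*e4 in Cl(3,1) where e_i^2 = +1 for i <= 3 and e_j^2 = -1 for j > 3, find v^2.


v^2 = sum of c_i^2 * e_i^2
Positive signature terms (e_i^2 = +1): (-2)^2 + 5^2 + 4^2 = 45
Negative signature terms (e_j^2 = -1): 5^2 = 25
v^2 = 45 - 25 = 20


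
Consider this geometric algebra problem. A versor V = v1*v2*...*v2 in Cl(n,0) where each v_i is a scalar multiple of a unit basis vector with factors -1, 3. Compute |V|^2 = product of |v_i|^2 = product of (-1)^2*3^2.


Each vector v_i has |v_i|^2 = s_i^2
Squared scales: (-1)^2 = 1, 3^2 = 9
|V|^2 = 1 * 9
= 9


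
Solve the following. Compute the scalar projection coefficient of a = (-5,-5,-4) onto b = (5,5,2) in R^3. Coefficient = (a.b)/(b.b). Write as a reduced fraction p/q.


Projection coefficient = (a . b) / (b . b)
a . b = (-5)*5 + (-5)*5 + (-4)*2
= -25 + (-25) + (-8) = -58
b . b = 5^2 + 5^2 + 2^2
= 25 + 25 + 4 = 54
Coefficient = -58/54
In lowest terms: -29/27


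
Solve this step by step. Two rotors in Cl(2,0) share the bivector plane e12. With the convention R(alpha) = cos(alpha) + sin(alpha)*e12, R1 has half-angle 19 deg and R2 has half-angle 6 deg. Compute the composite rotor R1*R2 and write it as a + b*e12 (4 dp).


Same-plane rotors commute and their half-angles add:
R1*R2 = cos(a1 + a2) + sin(a1 + a2)*e12.
a1 + a2 = 19 + 6 = 25 deg
cos(25 deg) = 0.9063
sin(25 deg) = 0.4226
R1*R2 = 0.9063 + 0.4226*e12


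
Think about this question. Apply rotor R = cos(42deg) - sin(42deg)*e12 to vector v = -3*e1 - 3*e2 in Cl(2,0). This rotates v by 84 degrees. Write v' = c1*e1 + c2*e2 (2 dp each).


Rotor R = cos(42deg) - sin(42deg)*e12
Rotation angle theta = 2 * 42 = 84 degrees
v' = R*v*~R rotates v by theta.
cos(84deg) = 0.1045, sin(84deg) = 0.9945
v'_1 = -3*cos(84deg) - (-3)*sin(84deg)
= -3*0.1045 - (-3)*0.9945
= 2.67
v'_2 = -3*sin(84deg) + (-3)*cos(84deg)
= -3*0.9945 + (-3)*0.1045
= -3.30
v' = 2.67*e1 - 3.30*e2


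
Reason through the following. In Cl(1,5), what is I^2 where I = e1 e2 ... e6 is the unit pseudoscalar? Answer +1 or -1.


The pseudoscalar I = e1...e_n (product of all n generators) of Cl(p,q) satisfies I^2 = (-1)^(q + n(n-1)/2).
p = 1, q = 5, n = p + q = 6
n(n-1)/2 = 6 * 5 / 2 = 15
Exponent = q + n(n-1)/2 = 5 + 15 = 20
I^2 = (-1)^20 = +1


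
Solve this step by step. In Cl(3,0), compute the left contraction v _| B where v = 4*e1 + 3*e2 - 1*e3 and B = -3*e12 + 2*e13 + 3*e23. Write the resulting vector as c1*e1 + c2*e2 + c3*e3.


Left contraction v _| B = <vB>_1 (grade-1 part of the geometric product vB).
Using e1_|e12 = e2, e2_|e12 = -e1, e1_|e13 = e3, e3_|e13 = -e1, e2_|e23 = e3, e3_|e23 = -e2:
e1 coeff: -v2*b12 - v3*b13 = -(3)*(-3) - (-1)*(2) = 11
e2 coeff: v1*b12 - v3*b23 = (4)*(-3) - (-1)*(3) = -9
e3 coeff: v1*b13 + v2*b23 = (4)*(2) + (3)*(3) = 17
v _| B = 11*e1 - 9*e2 + 17*e3


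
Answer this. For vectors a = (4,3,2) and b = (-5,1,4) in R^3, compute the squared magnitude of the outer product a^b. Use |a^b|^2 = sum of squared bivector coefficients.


a wedge b = (a1*b2 - a2*b1)*e12 + (a1*b3 - a3*b1)*e13 + (a2*b3 - a3*b2)*e23
e12 coeff: 4*1 - 3*(-5) = 4 - (-15) = 19
e13 coeff: 4*4 - 2*(-5) = 16 - (-10) = 26
e23 coeff: 3*4 - 2*1 = 12 - 2 = 10
|a wedge b|^2 = 19^2 + 26^2 + 10^2
= 361 + 676 + 100
= 1137


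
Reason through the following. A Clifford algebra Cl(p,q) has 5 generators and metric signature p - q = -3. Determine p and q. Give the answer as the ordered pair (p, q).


We need p + q = 5 and p - q = -3.
Adding: 2p = 5 + (-3) = 2, so p = 1.
Then q = 5 - 1 = 4.
(p, q) = (1, 4)


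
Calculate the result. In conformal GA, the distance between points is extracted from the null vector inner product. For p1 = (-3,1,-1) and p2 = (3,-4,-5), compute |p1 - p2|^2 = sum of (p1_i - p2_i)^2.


p1 - p2 = (-6, 5, 4)
|p1 - p2|^2 = (-6)^2 + 5^2 + 4^2
= 36 + 25 + 16
= 77


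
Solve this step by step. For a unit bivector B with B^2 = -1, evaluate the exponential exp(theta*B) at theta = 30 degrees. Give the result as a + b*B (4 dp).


For a unit bivector B with B^2 = -1, the exponential series gives
e^(theta*B) = cos(theta) + sin(theta)*B (the GA analogue of Euler's formula).
theta = 30 degrees = 0.523599 rad
cos(30 deg) = 0.8660
sin(30 deg) = 0.5000
exp(theta*B) = 0.8660 + 0.5000*B


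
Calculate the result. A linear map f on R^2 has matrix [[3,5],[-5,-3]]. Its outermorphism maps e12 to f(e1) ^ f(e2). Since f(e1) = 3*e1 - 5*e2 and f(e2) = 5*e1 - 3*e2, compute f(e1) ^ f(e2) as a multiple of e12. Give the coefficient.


The outermorphism of a linear map f sends e1^e2 to f(e1)^f(e2).
f(e1) = 3*e1 - 5*e2
f(e2) = 5*e1 - 3*e2
f(e1) ^ f(e2) = (3*e1 - 5*e2) ^ (5*e1 - 3*e2)
= 3*(-3)*e12 + (-5)*5*e21
= (-9 - (-25))*e12
= 16*e12
Coefficient = 16


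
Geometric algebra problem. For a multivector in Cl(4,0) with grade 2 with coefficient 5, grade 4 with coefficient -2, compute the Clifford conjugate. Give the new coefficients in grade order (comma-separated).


Clifford conjugate sign for grade k: (-1)^(k(k+1)/2)
Grade 2: (-1)^(2*3/2) = (-1)^3 = -1, coeff 5 -> -5
Grade 4: (-1)^(4*5/2) = (-1)^10 = 1, coeff -2 -> -2
Conjugated coefficients: -5, -2


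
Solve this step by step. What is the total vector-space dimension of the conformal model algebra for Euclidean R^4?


The conformal model of R^4 uses Cl(5,1): the 4 Euclidean generators plus two extra orthogonal generators e+ (e+^2 = +1) and e- (e-^2 = -1), from which the null vectors e0, einf are built.
Number of generators m = 4 + 2 = 6.
dim Cl(p,q) = 2^m = 2^6 = 64


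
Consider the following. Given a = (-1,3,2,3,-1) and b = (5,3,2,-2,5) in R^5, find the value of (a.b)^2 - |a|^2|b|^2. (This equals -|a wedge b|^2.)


a . b = (-1)*5 + 3*3 + 2*2 + 3*(-2) + (-1)*5
= -5 + 9 + 4 + (-6) + (-5) = -3
|a|^2 = (-1)^2 + 3^2 + 2^2 + 3^2 + (-1)^2 = 24
|b|^2 = 5^2 + 3^2 + 2^2 + (-2)^2 + 5^2 = 67
(a.b)^2 = (-3)^2 = 9
|a|^2 * |b|^2 = 24 * 67 = 1608
Result = 9 - 1608 = -1599


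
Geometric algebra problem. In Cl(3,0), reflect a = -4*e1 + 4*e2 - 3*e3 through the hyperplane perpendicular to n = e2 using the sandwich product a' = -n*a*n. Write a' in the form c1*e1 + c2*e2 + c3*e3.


Reflection formula: a' = -n*a*n, with n = e2 (unit vector, n^2 = 1).
For reflection through hyperplane perp to e2:
The component along e2 flips sign, others stay.
a = (-4, 4, -3)
a' = (-4, -4, -3)
a' = -4*e1 - 4*e2 - 3*e3


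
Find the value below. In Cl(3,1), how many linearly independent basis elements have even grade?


Even subalgebra dimension = 2^(n-1)
n = 3 + 1 = 4
2^(4 - 1) = 2^3 = 8
Verification: sum of C(4,k) for even k = 1 + 6 + 1 = 8
Result = 8


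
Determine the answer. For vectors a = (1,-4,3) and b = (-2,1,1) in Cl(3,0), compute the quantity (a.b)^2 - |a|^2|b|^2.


a . b = 1*(-2) + (-4)*1 + 3*1
= -2 + (-4) + 3 = -3
|a|^2 = 1^2 + (-4)^2 + 3^2 = 26
|b|^2 = (-2)^2 + 1^2 + 1^2 = 6
(a.b)^2 = (-3)^2 = 9
|a|^2 * |b|^2 = 26 * 6 = 156
Result = 9 - 156 = -147


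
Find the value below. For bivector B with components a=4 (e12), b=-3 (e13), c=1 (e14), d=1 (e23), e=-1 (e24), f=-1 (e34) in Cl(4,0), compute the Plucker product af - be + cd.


Plucker relation: af - be + cd
a*f = 4*(-1) = -4
b*e = (-3)*(-1) = 3
c*d = 1*1 = 1
af - be + cd = -4 - 3 + 1
= -6
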